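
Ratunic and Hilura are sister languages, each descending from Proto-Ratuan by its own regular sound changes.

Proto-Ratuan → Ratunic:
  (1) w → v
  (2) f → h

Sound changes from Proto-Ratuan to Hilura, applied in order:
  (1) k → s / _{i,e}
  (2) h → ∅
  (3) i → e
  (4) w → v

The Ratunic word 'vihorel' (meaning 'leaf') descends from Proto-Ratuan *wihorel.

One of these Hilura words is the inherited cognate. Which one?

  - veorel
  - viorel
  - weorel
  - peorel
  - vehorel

veorel

Hilura: *wihorel > wiorel > weorel > veorel  (by h-loss, vowel merger, unconditioned shift)
The other candidates each miss or misapply at least one Hilura change.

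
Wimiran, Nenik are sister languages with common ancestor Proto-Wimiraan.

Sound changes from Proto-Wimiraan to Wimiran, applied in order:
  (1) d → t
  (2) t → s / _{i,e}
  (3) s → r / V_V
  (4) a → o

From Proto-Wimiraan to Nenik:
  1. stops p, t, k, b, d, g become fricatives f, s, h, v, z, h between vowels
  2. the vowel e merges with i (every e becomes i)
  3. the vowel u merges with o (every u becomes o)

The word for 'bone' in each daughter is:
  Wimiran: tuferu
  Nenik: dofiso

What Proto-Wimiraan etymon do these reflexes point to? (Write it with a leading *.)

*dufesu

Position 1: Wimiran has t, Nenik has d. Nenik preserves d here (none of its changes turn any other segment into d), so the proto-segment is *d.
Position 5: Wimiran has r, Nenik has s. Taking the neighbouring segments as reconstructed: Wimiran r could go back to *s or *r; Nenik s could go back to *t or *s — the one source consistent with every daughter is *s.
This points to *dufesu. Verify forward in each daughter:
Wimiran: start from *dufesu.
  rule 1 (unconditioned shift): dufesu → tufesu
  rule 2: no change — tufesu
  rule 3 (rhotacism): tufesu → tuferu
  rule 4: no change — tuferu
  ⇒ Wimiran tuferu
Nenik: *dufesu > dufisu > dofiso  (by vowel merger, vowel merger)
Only *dufesu yields all of Wimiran tuferu, Nenik dofiso.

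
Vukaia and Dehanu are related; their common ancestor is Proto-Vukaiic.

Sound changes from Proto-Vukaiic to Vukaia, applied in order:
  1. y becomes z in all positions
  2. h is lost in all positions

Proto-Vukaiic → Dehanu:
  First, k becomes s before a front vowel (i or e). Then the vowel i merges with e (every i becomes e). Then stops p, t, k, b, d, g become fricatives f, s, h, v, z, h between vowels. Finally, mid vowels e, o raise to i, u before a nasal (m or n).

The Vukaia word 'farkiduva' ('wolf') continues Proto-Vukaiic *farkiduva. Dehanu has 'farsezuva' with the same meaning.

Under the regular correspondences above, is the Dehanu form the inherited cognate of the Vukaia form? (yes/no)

Derive the expected Dehanu reflex of *farkiduva:
Dehanu: *farkiduva > farsiduva > farseduva > farsezuva  (by palatalisation, vowel merger, intervocalic lenition)
Dehanu 'farsezuva' matches the regular reflex exactly, so the pair is cognate.

yes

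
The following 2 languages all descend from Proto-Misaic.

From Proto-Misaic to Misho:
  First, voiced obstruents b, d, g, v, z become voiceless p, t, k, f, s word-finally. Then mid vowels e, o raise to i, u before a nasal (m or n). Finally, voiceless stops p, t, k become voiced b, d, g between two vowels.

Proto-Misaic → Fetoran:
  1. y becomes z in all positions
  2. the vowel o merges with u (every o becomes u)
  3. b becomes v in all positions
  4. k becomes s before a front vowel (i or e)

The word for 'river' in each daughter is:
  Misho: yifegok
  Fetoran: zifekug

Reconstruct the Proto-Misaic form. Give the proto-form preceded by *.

Position 7: Misho has k, Fetoran has g. Fetoran preserves g here (none of its changes turn any other segment into g), so the proto-segment is *g.
Position 1: Misho has y, Fetoran has z. Misho preserves y here (none of its changes turn any other segment into y), so the proto-segment is *y.
Position 6: Misho has o, Fetoran has u. Misho preserves o here (none of its changes turn any other segment into o), so the proto-segment is *o.
Verify the candidate proto-form against each daughter:
Misho: start from *yifekog.
  rule 1 (final devoicing): yifekog → yifekok
  rule 2: no change — yifekok
  rule 3 (intervocalic voicing): yifekok → yifegok
  ⇒ Misho yifegok
Fetoran: *yifekog > zifekog > zifekug  (by unconditioned shift, vowel merger)
No other proto-form is consistent with every reflex, so the reconstruction is *yifekog.

*yifekog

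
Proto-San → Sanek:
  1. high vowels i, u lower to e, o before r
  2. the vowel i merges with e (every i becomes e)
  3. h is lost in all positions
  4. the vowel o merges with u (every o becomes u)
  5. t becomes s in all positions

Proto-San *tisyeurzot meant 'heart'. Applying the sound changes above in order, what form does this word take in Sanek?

Sanek: *tisyeurzot > tisyeorzot > tesyeorzot > tesyeurzut > sesyeurzus  (by pre-rhotic lowering, vowel merger, vowel merger, unconditioned shift)

sesyeurzus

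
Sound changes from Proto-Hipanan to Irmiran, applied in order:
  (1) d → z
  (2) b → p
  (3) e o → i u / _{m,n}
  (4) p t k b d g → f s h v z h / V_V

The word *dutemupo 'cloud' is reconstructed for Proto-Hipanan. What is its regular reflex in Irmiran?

Irmiran: *dutemupo
  dutemupo → zutemupo   [unconditioned shift]
  zutemupo (rule 2 does not apply)
  zutemupo → zutimupo   [pre-nasal raising]
  zutimupo → zusimufo   [intervocalic lenition]
  giving Irmiran zusimufo.

zusimufo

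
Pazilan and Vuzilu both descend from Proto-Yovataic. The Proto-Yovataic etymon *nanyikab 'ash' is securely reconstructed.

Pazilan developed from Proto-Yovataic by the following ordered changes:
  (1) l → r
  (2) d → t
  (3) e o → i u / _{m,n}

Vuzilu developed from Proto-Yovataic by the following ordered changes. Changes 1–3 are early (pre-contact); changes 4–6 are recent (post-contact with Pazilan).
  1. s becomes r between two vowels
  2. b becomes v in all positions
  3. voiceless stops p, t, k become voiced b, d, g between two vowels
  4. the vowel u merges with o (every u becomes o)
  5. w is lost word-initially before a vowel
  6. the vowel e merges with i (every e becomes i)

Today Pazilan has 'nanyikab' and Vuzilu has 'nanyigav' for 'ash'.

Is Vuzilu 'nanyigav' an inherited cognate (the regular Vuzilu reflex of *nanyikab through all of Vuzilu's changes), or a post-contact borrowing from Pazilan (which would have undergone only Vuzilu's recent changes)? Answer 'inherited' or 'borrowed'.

inherited

If inherited, *nanyikab would pass through all of Vuzilu's changes:
Vuzilu: start from *nanyikab.
  rule 1: no change — nanyikab
  rule 2 (unconditioned shift): nanyikab → nanyikav
  rule 3 (intervocalic voicing): nanyikav → nanyigav
  rule 4: no change — nanyigav
  rule 5: no change — nanyigav
  rule 6: no change — nanyigav
  ⇒ Vuzilu nanyigav
If borrowed from Pazilan 'nanyikab' after the early changes, it would undergo only the recent ones:
  rule 4 (vowel merger): no change (nanyikab)
  rule 5 (glide loss): no change (nanyikab)
  rule 6 (vowel merger): no change (nanyikab)
  ⇒ as a loan: nanyikab
Vuzilu 'nanyigav' matches the inherited outcome exactly, so it is an inherited cognate, not a loan.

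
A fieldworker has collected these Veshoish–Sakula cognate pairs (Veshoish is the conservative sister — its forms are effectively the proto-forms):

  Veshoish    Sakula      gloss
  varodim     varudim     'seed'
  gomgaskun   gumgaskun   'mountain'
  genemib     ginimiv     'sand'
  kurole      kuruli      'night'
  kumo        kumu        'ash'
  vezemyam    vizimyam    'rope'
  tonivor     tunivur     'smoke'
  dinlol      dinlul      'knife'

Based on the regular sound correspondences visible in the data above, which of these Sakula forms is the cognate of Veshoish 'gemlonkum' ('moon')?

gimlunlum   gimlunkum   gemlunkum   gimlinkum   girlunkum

genemib ~ ginimiv, vezemyam ~ vizimyam — Veshoish e corresponds to Sakula i after a consonant, before a nasal.
tonivor ~ tunivur — Veshoish o corresponds to Sakula u after a consonant, before a nasal.
Applying these to Veshoish 'gemlonkum':
  gemlonkum → gimlonkum   (e→i after a consonant, before a nasal)
  gimlonkum → gimlunkum   (o→u after a consonant, before a nasal)
So the Sakula cognate is 'gimlunkum'.

gimlunkum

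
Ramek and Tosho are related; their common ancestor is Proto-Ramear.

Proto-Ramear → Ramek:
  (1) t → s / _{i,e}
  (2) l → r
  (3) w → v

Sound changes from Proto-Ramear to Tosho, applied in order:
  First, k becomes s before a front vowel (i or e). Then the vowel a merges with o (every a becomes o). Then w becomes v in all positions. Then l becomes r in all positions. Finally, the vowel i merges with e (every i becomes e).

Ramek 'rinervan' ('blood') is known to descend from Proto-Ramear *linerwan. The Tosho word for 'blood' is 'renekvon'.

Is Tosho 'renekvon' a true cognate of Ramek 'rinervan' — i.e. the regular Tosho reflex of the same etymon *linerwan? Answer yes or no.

Derive the expected Tosho reflex of *linerwan:
Tosho: *linerwan
  linerwan (rule 1 does not apply)
  linerwan → linerwon   [vowel merger]
  linerwon → linervon   [unconditioned shift]
  linervon → rinervon   [unconditioned shift]
  rinervon → renervon   [vowel merger]
  giving Tosho renervon.
The regular Tosho reflex would be 'renervon', but the attested form is 'renekvon'. The correspondence is irregular, so they are not cognates (the Tosho form has a different source).

no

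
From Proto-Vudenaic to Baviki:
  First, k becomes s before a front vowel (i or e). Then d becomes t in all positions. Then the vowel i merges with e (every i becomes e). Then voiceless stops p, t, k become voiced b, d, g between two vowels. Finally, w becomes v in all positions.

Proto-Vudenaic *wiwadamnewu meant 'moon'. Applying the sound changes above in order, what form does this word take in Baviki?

vevadamnevu

Baviki: *wiwadamnewu
  wiwadamnewu (rule 1 does not apply)
  wiwadamnewu → wiwatamnewu   [unconditioned shift]
  wiwatamnewu → wewatamnewu   [vowel merger]
  wewatamnewu → wewadamnewu   [intervocalic voicing]
  wewadamnewu → vevadamnevu   [unconditioned shift]
  giving Baviki vevadamnevu.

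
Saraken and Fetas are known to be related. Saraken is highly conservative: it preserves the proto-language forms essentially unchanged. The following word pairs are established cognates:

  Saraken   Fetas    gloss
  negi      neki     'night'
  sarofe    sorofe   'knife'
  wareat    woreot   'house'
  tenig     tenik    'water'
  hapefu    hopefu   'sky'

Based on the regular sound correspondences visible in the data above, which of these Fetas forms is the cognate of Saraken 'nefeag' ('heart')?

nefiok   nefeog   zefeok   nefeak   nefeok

nefeok

wareat ~ woreot — Saraken a corresponds to Fetas o after a vowel, before a consonant other than r, m, n, p, b, f, v.
tenig ~ tenik — Saraken g corresponds to Fetas k word-finally.
Applying these to Saraken 'nefeag':
  nefeag → nefeog   (a→o after a vowel, before a consonant other than r, m, n, p, b, f, v)
  nefeog → nefeok   (g→k word-finally)
So the Fetas cognate is 'nefeok'.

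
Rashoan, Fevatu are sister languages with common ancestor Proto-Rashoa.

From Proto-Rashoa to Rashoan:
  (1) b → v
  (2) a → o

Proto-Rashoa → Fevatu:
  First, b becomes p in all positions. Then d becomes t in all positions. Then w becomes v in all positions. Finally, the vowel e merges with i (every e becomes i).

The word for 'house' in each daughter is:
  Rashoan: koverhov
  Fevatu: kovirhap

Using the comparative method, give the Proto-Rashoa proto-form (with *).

*koverhab

Position 8: Rashoan has v, Fevatu has p. Taking the neighbouring segments as reconstructed: Rashoan v could go back to *b or *v; Fevatu p could go back to *p or *b — the one source consistent with every daughter is *b.
Position 4: Rashoan has e, Fevatu has i. Rashoan preserves e here (none of its changes turn any other segment into e), so the proto-segment is *e.
This points to *koverhab. Verify forward in each daughter:
Rashoan: *koverhab > koverhav > koverhov  (by unconditioned shift, vowel merger)
Fevatu: start from *koverhab.
  rule 1 (unconditioned shift): koverhab → koverhap
  rule 2: no change — koverhap
  rule 3: no change — koverhap
  rule 4 (vowel merger): koverhap → kovirhap
  ⇒ Fevatu kovirhap
No other proto-form is consistent with every reflex, so the reconstruction is *koverhab.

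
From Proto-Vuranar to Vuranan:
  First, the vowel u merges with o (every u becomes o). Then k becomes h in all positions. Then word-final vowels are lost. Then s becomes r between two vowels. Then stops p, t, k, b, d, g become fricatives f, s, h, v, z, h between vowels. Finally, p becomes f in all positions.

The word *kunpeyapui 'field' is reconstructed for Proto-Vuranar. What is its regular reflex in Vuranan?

Vuranan: *kunpeyapui > konpeyapoi > honpeyapoi > honpeyapo > honpeyafo > honfeyafo  (by vowel merger, unconditioned shift, apocope, intervocalic lenition, unconditioned shift)

honfeyafo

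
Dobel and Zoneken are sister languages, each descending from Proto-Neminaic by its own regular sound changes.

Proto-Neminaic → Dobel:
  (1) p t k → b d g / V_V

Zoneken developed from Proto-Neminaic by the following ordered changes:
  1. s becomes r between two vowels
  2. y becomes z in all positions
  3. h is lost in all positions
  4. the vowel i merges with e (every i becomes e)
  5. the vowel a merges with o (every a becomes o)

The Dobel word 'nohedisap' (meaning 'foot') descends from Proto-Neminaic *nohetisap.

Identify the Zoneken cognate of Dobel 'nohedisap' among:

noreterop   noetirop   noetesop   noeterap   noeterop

noeterop

Zoneken: start from *nohetisap.
  rule 1 (rhotacism): nohetisap → nohetirap
  rule 2: no change — nohetirap
  rule 3 (h-loss): nohetirap → noetirap
  rule 4 (vowel merger): noetirap → noeterap
  rule 5 (vowel merger): noeterap → noeterop
  ⇒ Zoneken noeterop
Among the options, 'noeterop' alone shows every Zoneken change applied in order.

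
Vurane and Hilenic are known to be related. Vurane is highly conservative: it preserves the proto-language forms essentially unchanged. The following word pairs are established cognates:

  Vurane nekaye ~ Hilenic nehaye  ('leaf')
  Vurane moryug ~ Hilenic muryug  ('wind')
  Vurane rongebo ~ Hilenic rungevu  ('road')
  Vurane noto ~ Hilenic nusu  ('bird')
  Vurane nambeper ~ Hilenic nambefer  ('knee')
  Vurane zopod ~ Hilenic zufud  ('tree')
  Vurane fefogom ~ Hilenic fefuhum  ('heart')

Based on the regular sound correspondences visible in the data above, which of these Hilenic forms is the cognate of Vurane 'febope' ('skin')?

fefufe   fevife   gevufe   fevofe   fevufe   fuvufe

fevufe

rongebo ~ rungevu — Vurane b corresponds to Hilenic v between vowels (before a back vowel).
zopod ~ zufud — Vurane o corresponds to Hilenic u after a consonant, before a labial obstruent.
nambeper ~ nambefer — Vurane p corresponds to Hilenic f between vowels (before a front vowel).
Applying these to Vurane 'febope':
  febope → fevope   (b→v between vowels (before a back vowel))
  fevope → fevupe   (o→u after a consonant, before a labial obstruent)
  fevupe → fevufe   (p→f between vowels (before a front vowel))
So the Hilenic cognate is 'fevufe'.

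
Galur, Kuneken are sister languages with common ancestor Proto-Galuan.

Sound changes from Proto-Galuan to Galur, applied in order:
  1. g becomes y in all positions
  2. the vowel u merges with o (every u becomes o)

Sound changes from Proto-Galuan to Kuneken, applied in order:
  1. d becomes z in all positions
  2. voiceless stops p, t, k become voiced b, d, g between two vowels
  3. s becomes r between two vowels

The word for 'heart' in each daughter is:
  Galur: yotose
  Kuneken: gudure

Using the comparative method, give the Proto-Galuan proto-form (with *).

Position 2: Galur has o, Kuneken has u. Kuneken preserves u here (none of its changes turn any other segment into u), so the proto-segment is *u.
Position 5: Galur has s, Kuneken has r. Galur preserves s here (none of its changes turn any other segment into s), so the proto-segment is *s.
Position 1: Galur has y, Kuneken has g. Taking the neighbouring segments as reconstructed: Galur y could go back to *g or *y; Kuneken g can only go back to *g — the one source consistent with every daughter is *g.
Continuing position by position gives *gutuse; check it forward:
Galur: start from *gutuse.
  rule 1 (unconditioned shift): gutuse → yutuse
  rule 2 (vowel merger): yutuse → yotose
  ⇒ Galur yotose
Kuneken: *gutuse
  gutuse (rule 1 does not apply)
  gutuse → guduse   [intervocalic voicing]
  guduse → gudure   [rhotacism]
  giving Kuneken gudure.
No other proto-form is consistent with every reflex, so the reconstruction is *gutuse.

*gutuse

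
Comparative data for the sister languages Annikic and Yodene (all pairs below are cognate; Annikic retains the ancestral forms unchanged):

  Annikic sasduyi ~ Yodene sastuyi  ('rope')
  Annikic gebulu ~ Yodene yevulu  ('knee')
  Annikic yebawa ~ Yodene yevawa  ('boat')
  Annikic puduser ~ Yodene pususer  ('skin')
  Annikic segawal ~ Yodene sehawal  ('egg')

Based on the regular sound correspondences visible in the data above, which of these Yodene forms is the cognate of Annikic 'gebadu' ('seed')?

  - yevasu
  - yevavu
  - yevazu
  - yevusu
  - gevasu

gebulu ~ yevulu — Annikic g corresponds to Yodene y word-initially before a front vowel.
yebawa ~ yevawa — Annikic b corresponds to Yodene v between vowels (before a back vowel).
puduser ~ pususer — Annikic d corresponds to Yodene s between vowels (before a back vowel).
Applying these to Annikic 'gebadu':
  gebadu → yebadu   (g→y word-initially before a front vowel)
  yebadu → yevadu   (b→v between vowels (before a back vowel))
  yevadu → yevasu   (d→s between vowels (before a back vowel))
So the Yodene cognate is 'yevasu'.

yevasu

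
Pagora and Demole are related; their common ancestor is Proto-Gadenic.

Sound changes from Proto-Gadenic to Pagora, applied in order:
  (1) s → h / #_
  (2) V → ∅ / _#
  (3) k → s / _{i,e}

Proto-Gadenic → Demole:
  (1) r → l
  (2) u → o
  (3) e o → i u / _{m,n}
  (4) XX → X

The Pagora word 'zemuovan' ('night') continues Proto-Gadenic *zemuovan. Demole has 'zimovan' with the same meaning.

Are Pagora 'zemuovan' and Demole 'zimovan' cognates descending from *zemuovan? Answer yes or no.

yes

Derive the expected Demole reflex of *zemuovan:
Demole: *zemuovan
  zemuovan (rule 1 does not apply)
  zemuovan → zemoovan   [vowel merger]
  zemoovan → zimoovan   [pre-nasal raising]
  zimoovan → zimovan   [degemination]
  giving Demole zimovan.
Demole 'zimovan' matches the regular reflex exactly, so the pair is cognate.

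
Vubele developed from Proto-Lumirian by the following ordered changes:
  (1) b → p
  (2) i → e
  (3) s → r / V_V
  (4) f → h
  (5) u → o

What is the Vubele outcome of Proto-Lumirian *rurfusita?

rorhoreta

Vubele: *rurfusita > rurfuseta > rurfureta > rurhureta > rorhoreta  (by vowel merger, rhotacism, unconditioned shift, vowel merger)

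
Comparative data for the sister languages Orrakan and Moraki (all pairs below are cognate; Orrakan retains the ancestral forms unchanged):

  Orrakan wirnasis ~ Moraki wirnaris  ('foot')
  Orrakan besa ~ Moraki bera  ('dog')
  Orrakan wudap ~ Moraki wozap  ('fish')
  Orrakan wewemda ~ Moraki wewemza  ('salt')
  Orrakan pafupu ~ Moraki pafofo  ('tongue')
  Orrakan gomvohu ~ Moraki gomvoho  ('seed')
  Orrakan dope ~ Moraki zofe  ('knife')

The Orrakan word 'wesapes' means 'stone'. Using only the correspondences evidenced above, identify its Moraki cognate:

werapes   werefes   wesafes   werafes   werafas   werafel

werafes

besa ~ bera — Orrakan s corresponds to Moraki r between vowels (before a back vowel).
dope ~ zofe — Orrakan p corresponds to Moraki f between vowels (before a front vowel).
Applying these to Orrakan 'wesapes':
  wesapes → werapes   (s→r between vowels (before a back vowel))
  werapes → werafes   (p→f between vowels (before a front vowel))
So the Moraki cognate is 'werafes'.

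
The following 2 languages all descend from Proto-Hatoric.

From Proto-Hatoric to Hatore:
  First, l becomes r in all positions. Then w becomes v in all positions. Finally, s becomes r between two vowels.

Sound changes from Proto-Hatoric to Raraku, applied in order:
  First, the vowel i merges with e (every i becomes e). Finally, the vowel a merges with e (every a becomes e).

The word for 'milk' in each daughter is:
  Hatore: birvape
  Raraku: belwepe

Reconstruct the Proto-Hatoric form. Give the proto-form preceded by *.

*bilwape

Position 3: Hatore has r, Raraku has l. Raraku preserves l here (none of its changes turn any other segment into l), so the proto-segment is *l.
Position 4: Hatore has v, Raraku has w. Raraku preserves w here (none of its changes turn any other segment into w), so the proto-segment is *w.
Position 2: Hatore has i, Raraku has e. Hatore preserves i here (none of its changes turn any other segment into i), so the proto-segment is *i.
Continuing position by position gives *bilwape; check it forward:
Hatore: *bilwape > birwape > birvape  (by unconditioned shift, unconditioned shift)
Raraku: *bilwape > belwape > belwepe  (by vowel merger, vowel merger)
No other proto-form is consistent with every reflex, so the reconstruction is *bilwape.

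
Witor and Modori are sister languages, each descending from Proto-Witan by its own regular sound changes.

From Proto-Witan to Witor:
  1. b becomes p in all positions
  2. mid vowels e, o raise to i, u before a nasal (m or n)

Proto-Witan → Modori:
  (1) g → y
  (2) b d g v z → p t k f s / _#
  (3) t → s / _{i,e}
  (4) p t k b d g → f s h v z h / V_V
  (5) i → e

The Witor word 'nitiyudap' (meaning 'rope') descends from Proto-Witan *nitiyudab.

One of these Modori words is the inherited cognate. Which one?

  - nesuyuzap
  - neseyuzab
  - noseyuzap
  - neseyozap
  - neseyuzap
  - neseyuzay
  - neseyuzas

Modori: *nitiyudab > nitiyudap > nisiyudap > nisiyuzap > neseyuzap  (by final devoicing, palatalisation, intervocalic lenition, vowel merger)
Among the options, 'neseyuzap' alone shows every Modori change applied in order.

neseyuzap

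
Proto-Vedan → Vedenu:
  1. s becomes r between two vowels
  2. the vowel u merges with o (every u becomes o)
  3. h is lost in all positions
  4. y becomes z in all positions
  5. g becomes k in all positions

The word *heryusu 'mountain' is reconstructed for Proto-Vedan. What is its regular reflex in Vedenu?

erzoro

Vedenu: start from *heryusu.
  rule 1 (rhotacism): heryusu → heryuru
  rule 2 (vowel merger): heryuru → heryoro
  rule 3 (h-loss): heryoro → eryoro
  rule 4 (unconditioned shift): eryoro → erzoro
  rule 5: no change — erzoro
  ⇒ Vedenu erzoro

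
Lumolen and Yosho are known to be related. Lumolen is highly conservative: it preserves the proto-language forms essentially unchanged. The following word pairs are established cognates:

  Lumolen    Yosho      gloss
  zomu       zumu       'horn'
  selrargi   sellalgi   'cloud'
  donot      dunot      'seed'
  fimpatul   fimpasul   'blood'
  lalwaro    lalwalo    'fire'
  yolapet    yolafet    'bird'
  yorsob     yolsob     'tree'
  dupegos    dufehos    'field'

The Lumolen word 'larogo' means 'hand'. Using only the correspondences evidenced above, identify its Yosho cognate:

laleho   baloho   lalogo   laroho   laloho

lalwaro ~ lalwalo — Lumolen r corresponds to Yosho l between vowels (before a back vowel).
dupegos ~ dufehos — Lumolen g corresponds to Yosho h between vowels (before a back vowel).
Applying these to Lumolen 'larogo':
  larogo → lalogo   (r→l between vowels (before a back vowel))
  lalogo → laloho   (g→h between vowels (before a back vowel))
So the Yosho cognate is 'laloho'.

laloho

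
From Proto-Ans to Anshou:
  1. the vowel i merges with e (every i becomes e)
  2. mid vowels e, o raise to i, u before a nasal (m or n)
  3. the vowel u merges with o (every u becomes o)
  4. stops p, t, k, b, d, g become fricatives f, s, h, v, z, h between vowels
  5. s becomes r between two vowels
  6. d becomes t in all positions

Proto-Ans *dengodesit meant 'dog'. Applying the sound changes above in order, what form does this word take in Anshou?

Anshou: *dengodesit > dengodeset > dingodeset > dingozeset > dingozeret > tingozeret  (by vowel merger, pre-nasal raising, intervocalic lenition, rhotacism, unconditioned shift)

tingozeret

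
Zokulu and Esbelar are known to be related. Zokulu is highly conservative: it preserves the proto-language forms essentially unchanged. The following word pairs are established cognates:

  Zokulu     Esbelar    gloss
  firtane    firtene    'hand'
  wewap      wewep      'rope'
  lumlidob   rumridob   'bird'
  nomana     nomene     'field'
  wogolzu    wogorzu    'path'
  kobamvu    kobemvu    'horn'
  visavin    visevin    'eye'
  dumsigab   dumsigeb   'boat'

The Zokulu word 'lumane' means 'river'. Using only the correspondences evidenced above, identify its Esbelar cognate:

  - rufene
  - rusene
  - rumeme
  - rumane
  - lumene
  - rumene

rumene

lumlidob ~ rumridob — Zokulu l corresponds to Esbelar r word-initially before a back vowel.
firtane ~ firtene, nomana ~ nomene — Zokulu a corresponds to Esbelar e after a consonant, before a nasal.
Applying these to Zokulu 'lumane':
  lumane → rumane   (l→r word-initially before a back vowel)
  rumane → rumene   (a→e after a consonant, before a nasal)
So the Esbelar cognate is 'rumene'.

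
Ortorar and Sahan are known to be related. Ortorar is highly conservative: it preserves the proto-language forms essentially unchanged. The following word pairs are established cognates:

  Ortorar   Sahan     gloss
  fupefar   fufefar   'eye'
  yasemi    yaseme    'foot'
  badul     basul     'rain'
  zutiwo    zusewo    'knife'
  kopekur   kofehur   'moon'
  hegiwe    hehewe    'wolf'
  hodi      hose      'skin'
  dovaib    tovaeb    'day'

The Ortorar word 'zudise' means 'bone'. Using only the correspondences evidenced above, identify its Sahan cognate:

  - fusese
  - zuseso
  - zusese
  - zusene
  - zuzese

hodi ~ hose — Ortorar d corresponds to Sahan s between vowels (before a front vowel).
zutiwo ~ zusewo, hegiwe ~ hehewe — Ortorar i corresponds to Sahan e after a consonant, before a consonant other than r, m, n, p, b, f, v.
Applying these to Ortorar 'zudise':
  zudise → zusise   (d→s between vowels (before a front vowel))
  zusise → zusese   (i→e after a consonant, before a consonant other than r, m, n, p, b, f, v)
So the Sahan cognate is 'zusese'.

zusese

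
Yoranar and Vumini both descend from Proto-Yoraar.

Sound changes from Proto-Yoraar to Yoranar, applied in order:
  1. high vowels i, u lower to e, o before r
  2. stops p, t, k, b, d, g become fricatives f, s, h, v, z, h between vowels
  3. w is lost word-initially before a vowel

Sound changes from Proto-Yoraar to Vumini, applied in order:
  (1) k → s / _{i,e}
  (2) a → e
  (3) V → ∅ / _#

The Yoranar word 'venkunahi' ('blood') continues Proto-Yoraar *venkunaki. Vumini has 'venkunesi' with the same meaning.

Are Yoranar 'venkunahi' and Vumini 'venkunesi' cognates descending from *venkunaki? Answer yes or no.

no

Derive the expected Vumini reflex of *venkunaki:
Vumini: start from *venkunaki.
  rule 1 (palatalisation): venkunaki → venkunasi
  rule 2 (vowel merger): venkunasi → venkunesi
  rule 3 (apocope): venkunesi → venkunes
  ⇒ Vumini venkunes
The regular Vumini reflex would be 'venkunes', but the attested form is 'venkunesi'. The correspondence is irregular, so they are not cognates (the Vumini form has a different source).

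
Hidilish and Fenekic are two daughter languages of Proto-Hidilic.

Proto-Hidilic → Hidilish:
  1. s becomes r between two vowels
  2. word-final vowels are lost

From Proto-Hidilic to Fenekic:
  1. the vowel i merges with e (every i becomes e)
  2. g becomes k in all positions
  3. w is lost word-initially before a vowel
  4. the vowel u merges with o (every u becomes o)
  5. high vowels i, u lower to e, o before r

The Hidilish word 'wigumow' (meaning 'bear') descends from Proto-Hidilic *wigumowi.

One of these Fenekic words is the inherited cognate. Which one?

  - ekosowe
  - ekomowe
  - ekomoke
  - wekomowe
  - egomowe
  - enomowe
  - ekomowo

ekomowe

Fenekic: start from *wigumowi.
  rule 1 (vowel merger): wigumowi → wegumowe
  rule 2 (unconditioned shift): wegumowe → wekumowe
  rule 3 (glide loss): wekumowe → ekumowe
  rule 4 (vowel merger): ekumowe → ekomowe
  rule 5: no change — ekomowe
  ⇒ Fenekic ekomowe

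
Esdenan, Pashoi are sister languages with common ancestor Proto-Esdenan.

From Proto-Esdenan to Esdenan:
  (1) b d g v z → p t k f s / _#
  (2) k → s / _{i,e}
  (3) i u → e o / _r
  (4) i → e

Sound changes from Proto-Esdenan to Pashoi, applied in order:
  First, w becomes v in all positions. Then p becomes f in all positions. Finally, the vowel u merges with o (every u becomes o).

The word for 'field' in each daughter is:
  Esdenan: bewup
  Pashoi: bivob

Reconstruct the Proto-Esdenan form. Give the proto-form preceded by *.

*biwub

Position 2: Esdenan has e, Pashoi has i. Pashoi preserves i here (none of its changes turn any other segment into i), so the proto-segment is *i.
Position 5: Esdenan has p, Pashoi has b. Pashoi preserves b here (none of its changes turn any other segment into b), so the proto-segment is *b.
This points to *biwub. Verify forward in each daughter:
Esdenan: start from *biwub.
  rule 1 (final devoicing): biwub → biwup
  rule 2: no change — biwup
  rule 3: no change — biwup
  rule 4 (vowel merger): biwup → bewup
  ⇒ Esdenan bewup
Pashoi: *biwub > bivub > bivob  (by unconditioned shift, vowel merger)
*biwub is the unique common source.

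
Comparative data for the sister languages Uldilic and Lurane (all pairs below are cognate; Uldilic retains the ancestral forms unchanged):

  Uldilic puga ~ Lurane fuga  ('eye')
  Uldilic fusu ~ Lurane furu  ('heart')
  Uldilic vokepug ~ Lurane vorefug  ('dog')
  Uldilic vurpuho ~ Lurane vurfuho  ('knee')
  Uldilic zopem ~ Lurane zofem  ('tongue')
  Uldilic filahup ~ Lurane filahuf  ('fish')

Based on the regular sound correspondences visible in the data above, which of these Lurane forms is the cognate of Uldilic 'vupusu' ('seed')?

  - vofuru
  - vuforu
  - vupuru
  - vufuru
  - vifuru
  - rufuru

vokepug ~ vorefug — Uldilic p corresponds to Lurane f between vowels (before a back vowel).
fusu ~ furu — Uldilic s corresponds to Lurane r between vowels (before a back vowel).
Applying these to Uldilic 'vupusu':
  vupusu → vufusu   (p→f between vowels (before a back vowel))
  vufusu → vufuru   (s→r between vowels (before a back vowel))
So the Lurane cognate is 'vufuru'.

vufuru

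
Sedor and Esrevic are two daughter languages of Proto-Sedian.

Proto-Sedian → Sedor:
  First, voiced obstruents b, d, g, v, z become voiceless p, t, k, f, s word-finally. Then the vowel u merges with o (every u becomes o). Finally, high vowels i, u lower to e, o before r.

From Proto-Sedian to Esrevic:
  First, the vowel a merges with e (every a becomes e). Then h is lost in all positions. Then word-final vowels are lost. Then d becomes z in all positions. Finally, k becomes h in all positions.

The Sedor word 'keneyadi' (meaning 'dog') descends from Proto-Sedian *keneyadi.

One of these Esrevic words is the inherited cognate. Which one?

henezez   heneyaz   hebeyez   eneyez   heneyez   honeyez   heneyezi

heneyez

Esrevic: start from *keneyadi.
  rule 1 (vowel merger): keneyadi → keneyedi
  rule 2: no change — keneyedi
  rule 3 (apocope): keneyedi → keneyed
  rule 4 (unconditioned shift): keneyed → keneyez
  rule 5 (unconditioned shift): keneyez → heneyez
  ⇒ Esrevic heneyez
Only 'heneyez' matches the regular Esrevic development of *keneyadi.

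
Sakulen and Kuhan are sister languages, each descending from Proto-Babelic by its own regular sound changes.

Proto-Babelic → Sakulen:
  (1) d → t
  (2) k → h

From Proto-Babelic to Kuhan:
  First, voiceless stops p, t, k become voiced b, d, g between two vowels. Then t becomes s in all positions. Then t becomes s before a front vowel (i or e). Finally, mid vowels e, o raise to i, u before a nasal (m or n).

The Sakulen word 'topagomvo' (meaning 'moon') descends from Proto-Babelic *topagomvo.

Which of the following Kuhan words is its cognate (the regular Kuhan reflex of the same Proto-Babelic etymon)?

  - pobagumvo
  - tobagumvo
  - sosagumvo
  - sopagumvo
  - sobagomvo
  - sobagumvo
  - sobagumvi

sobagumvo

Kuhan: start from *topagomvo.
  rule 1 (intervocalic voicing): topagomvo → tobagomvo
  rule 2 (unconditioned shift): tobagomvo → sobagomvo
  rule 3: no change — sobagomvo
  rule 4 (pre-nasal raising): sobagomvo → sobagumvo
  ⇒ Kuhan sobagumvo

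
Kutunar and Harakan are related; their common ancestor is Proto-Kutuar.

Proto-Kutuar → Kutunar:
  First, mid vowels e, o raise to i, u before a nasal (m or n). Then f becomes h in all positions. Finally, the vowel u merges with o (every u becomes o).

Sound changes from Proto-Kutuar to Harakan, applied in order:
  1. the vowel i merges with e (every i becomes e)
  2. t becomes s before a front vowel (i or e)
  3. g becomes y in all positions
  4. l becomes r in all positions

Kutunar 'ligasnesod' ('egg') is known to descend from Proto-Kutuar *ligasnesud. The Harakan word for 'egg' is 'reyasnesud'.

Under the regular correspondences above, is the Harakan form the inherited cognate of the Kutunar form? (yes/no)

yes

Derive the expected Harakan reflex of *ligasnesud:
Harakan: *ligasnesud
  ligasnesud → legasnesud   [vowel merger]
  legasnesud (rule 2 does not apply)
  legasnesud → leyasnesud   [unconditioned shift]
  leyasnesud → reyasnesud   [unconditioned shift]
  giving Harakan reyasnesud.
Harakan 'reyasnesud' matches the regular reflex exactly, so the pair is cognate.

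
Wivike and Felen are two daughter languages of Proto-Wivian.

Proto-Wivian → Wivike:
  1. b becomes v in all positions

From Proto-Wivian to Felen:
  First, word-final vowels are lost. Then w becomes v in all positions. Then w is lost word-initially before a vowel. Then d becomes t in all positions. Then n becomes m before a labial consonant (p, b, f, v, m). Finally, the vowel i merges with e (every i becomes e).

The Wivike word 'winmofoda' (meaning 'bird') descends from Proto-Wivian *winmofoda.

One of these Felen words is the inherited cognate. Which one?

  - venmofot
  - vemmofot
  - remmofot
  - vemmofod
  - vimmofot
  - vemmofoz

vemmofot

Felen: *winmofoda > winmofod > vinmofod > vinmofot > vimmofot > vemmofot  (by apocope, unconditioned shift, unconditioned shift, nasal place assimilation, vowel merger)
The other candidates each miss or misapply at least one Felen change.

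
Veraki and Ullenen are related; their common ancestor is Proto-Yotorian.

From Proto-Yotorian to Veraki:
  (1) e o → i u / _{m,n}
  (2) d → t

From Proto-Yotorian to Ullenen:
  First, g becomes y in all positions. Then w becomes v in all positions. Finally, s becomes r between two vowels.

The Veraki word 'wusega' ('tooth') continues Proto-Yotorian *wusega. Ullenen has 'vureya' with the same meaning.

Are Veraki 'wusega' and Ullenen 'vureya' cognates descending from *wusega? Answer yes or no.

yes

Derive the expected Ullenen reflex of *wusega:
Ullenen: *wusega > wuseya > vuseya > vureya  (by unconditioned shift, unconditioned shift, rhotacism)
Ullenen 'vureya' matches the regular reflex exactly, so the pair is cognate.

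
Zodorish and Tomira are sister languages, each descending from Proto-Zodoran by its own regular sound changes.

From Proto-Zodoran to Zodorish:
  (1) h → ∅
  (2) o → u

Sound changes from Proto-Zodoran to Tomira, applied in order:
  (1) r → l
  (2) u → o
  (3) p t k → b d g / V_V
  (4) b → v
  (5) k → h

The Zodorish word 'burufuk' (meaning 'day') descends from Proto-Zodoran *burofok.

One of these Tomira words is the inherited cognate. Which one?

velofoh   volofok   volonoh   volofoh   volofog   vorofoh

volofoh

Tomira: *burofok > bulofok > bolofok > volofok > volofoh  (by unconditioned shift, vowel merger, unconditioned shift, unconditioned shift)
Among the options, 'volofoh' alone shows every Tomira change applied in order.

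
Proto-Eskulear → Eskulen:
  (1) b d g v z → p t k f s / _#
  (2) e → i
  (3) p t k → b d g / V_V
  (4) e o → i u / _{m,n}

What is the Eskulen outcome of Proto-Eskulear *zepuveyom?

Eskulen: start from *zepuveyom.
  rule 1: no change — zepuveyom
  rule 2 (vowel merger): zepuveyom → zipuviyom
  rule 3 (intervocalic voicing): zipuviyom → zibuviyom
  rule 4 (pre-nasal raising): zibuviyom → zibuviyum
  ⇒ Eskulen zibuviyum

zibuviyum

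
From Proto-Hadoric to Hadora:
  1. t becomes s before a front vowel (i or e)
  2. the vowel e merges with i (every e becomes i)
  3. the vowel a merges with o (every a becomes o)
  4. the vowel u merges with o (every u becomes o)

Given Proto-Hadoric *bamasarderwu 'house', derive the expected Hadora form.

Hadora: *bamasarderwu > bamasardirwu > bomosordirwu > bomosordirwo  (by vowel merger, vowel merger, vowel merger)

bomosordirwo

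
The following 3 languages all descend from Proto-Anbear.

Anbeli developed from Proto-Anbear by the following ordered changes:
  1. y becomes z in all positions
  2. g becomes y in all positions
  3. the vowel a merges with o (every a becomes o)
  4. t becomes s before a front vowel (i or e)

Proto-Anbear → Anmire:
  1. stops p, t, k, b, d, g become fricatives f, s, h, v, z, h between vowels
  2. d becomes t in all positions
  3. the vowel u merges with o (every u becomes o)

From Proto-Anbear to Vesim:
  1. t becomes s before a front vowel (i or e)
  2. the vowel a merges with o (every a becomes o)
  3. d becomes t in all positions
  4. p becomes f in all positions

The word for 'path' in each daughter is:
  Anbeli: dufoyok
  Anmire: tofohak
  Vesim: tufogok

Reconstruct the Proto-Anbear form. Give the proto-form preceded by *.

*dufogak

Position 5: Anbeli has y, Anmire has h, Vesim has g. Vesim preserves g here (none of its changes turn any other segment into g), so the proto-segment is *g.
Position 2: Anbeli has u, Anmire has o, Vesim has u. Anbeli preserves u here (none of its changes turn any other segment into u), so the proto-segment is *u.
This points to *dufogak. Verify forward in each daughter:
Anbeli: start from *dufogak.
  rule 1: no change — dufogak
  rule 2 (unconditioned shift): dufogak → dufoyak
  rule 3 (vowel merger): dufoyak → dufoyok
  rule 4: no change — dufoyok
  ⇒ Anbeli dufoyok
Anmire: *dufogak > dufohak > tufohak > tofohak  (by intervocalic lenition, unconditioned shift, vowel merger)
Vesim: *dufogak > dufogok > tufogok  (by vowel merger, unconditioned shift)
*dufogak is the unique common source.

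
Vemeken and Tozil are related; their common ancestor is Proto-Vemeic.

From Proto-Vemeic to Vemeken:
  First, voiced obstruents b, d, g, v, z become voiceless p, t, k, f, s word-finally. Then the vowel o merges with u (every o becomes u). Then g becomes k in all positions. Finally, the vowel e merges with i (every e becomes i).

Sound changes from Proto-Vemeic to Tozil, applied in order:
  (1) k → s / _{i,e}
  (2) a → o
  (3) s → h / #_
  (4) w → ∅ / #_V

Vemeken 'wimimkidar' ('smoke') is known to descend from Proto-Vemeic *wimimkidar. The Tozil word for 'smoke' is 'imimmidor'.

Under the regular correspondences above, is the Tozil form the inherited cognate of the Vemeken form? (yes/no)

Derive the expected Tozil reflex of *wimimkidar:
Tozil: *wimimkidar
  wimimkidar → wimimsidar   [palatalisation]
  wimimsidar → wimimsidor   [vowel merger]
  wimimsidor (rule 3 does not apply)
  wimimsidor → imimsidor   [glide loss]
  giving Tozil imimsidor.
The regular Tozil reflex would be 'imimsidor', but the attested form is 'imimmidor'. The correspondence is irregular, so they are not cognates (the Tozil form has a different source).

no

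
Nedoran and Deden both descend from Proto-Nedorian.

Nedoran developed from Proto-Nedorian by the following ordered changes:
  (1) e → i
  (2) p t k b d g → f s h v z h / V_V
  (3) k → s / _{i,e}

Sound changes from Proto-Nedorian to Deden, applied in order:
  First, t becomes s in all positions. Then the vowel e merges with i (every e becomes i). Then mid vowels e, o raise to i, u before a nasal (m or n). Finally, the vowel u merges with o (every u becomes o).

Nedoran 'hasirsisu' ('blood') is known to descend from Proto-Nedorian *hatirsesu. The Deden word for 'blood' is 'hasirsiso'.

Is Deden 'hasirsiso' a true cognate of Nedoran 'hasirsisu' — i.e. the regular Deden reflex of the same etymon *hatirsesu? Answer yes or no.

yes

Derive the expected Deden reflex of *hatirsesu:
Deden: *hatirsesu
  hatirsesu → hasirsesu   [unconditioned shift]
  hasirsesu → hasirsisu   [vowel merger]
  hasirsisu (rule 3 does not apply)
  hasirsisu → hasirsiso   [vowel merger]
  giving Deden hasirsiso.
Deden 'hasirsiso' matches the regular reflex exactly, so the pair is cognate.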